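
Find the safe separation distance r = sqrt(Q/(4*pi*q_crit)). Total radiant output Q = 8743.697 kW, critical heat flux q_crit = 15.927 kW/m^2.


4*pi*q_crit = 200.14
Q/(4*pi*q_crit) = 43.687
r = sqrt(43.687) = 6.6096 m

6.6096 m


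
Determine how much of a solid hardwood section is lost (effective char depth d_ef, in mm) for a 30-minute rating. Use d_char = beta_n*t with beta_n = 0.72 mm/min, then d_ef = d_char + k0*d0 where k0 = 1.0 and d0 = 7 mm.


d_char = 0.72 * 30 = 21.6 mm
d_ef = 21.6 + 1.0*7 = 28.6 mm

28.6 mm


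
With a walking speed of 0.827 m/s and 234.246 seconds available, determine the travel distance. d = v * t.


d = 0.827 * 234.246 = 193.72 m

193.72 m


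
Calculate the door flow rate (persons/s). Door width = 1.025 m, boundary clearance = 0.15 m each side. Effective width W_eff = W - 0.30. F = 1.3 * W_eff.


W_eff = 1.025 - 0.30 = 0.725 m
F = 1.3 * 0.725 = 0.94250 persons/s

0.94250 persons/s


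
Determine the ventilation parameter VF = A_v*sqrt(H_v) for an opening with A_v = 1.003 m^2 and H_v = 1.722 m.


sqrt(H_v) = 1.3122
VF = 1.003 * 1.3122 = 1.3162 m^(5/2)

1.3162 m^(5/2)


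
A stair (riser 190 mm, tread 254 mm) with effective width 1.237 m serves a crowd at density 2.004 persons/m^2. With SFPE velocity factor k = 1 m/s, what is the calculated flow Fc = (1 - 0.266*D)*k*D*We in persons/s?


1 - 0.266*D = 1 - 0.266*2.004 = 0.46694
Fs = 0.46694 * 1 * 2.004 = 0.93574 persons/(s*m)
Fc = 0.93574 * 1.237 = 1.1575 persons/s

1.1575 persons/s


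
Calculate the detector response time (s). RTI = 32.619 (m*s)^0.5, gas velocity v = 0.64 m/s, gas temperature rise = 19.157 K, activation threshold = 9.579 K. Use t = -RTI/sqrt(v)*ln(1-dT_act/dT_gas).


dT_act/dT_gas = 0.50003
ln(1 - 0.50003) = -0.69320
t = -32.619 / sqrt(0.64) * -0.69320 = 28.264 s

28.264 s


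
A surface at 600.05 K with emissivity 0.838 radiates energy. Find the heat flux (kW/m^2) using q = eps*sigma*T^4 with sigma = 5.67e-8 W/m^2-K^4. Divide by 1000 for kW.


T^4 = 1.2964e+11
q = 0.838 * 5.67e-8 * 1.2964e+11 / 1000 = 6.1599 kW/m^2

6.1599 kW/m^2


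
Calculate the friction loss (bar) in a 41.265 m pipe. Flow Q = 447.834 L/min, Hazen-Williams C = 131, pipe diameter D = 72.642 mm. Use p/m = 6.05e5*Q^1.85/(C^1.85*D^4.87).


Q^1.85 = 80272
C^1.85 = 8259.5
D^4.87 = 1.1587e+09
p/m = 0.0050744 bar/m
p_total = 0.0050744 * 41.265 = 0.20940 bar

0.20940 bar


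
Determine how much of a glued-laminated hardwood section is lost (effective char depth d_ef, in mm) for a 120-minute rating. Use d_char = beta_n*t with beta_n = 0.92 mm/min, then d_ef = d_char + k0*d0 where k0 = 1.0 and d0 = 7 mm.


d_char = 0.92 * 120 = 110.4 mm
d_ef = 110.4 + 1.0*7 = 117.4 mm

117.4 mm


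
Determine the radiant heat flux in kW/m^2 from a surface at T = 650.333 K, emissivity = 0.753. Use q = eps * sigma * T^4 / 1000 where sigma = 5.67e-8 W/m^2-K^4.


T^4 = 1.7887e+11
q = 0.753 * 5.67e-8 * 1.7887e+11 / 1000 = 7.6370 kW/m^2

7.6370 kW/m^2


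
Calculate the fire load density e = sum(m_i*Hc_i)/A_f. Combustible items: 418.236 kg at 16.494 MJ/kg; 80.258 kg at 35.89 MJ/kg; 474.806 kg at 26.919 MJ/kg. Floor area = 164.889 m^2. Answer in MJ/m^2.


Total energy = 418.236*16.494 + 80.258*35.89 + 474.806*26.919
= 6898.385 + 2880.460 + 12781.30
= 22560.15 MJ
e = 22560.15 / 164.889 = 136.82 MJ/m^2

136.82 MJ/m^2


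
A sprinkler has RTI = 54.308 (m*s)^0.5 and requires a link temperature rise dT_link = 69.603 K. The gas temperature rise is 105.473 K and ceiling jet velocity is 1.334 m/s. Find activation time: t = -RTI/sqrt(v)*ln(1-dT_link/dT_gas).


dT_link/dT_gas = 0.65991
ln(1 - 0.65991) = -1.0786
t = -54.308 / sqrt(1.334) * -1.0786 = 50.714 s

50.714 s


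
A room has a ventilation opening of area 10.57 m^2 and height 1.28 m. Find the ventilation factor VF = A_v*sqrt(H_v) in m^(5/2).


sqrt(H_v) = 1.1314
VF = 10.57 * 1.1314 = 11.959 m^(5/2)

11.959 m^(5/2)


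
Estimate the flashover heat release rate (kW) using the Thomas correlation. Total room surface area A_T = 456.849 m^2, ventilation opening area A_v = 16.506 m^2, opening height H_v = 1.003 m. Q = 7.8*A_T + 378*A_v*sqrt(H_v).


7.8*A_T = 3563.4
sqrt(H_v) = 1.0015
378*A_v*sqrt(H_v) = 6248.6
Q = 3563.4 + 6248.6 = 9812.0 kW

9812.0 kW


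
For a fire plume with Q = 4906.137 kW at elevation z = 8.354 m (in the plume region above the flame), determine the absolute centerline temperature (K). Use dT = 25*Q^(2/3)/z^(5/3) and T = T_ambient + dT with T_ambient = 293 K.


Q^(2/3) = 288.73
z^(5/3) = 34.395
dT = 25 * 288.73 / 34.395 = 209.87 K
T = 293 + 209.87 = 502.87 K

502.87 K


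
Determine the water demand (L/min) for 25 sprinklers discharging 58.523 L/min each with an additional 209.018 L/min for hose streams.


Sprinkler demand = 25 * 58.523 = 1463.075 L/min
Total = 1463.075 + 209.018 = 1672.093 L/min

1672.093 L/min


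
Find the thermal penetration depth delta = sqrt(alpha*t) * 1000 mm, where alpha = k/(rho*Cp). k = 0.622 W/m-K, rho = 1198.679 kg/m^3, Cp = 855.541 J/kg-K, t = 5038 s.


alpha = 0.622 / (1198.679 * 855.541) = 6.0652e-07 m^2/s
alpha * t = 0.0030557
delta = sqrt(0.0030557) * 1000 = 55.278 mm

55.278 mm


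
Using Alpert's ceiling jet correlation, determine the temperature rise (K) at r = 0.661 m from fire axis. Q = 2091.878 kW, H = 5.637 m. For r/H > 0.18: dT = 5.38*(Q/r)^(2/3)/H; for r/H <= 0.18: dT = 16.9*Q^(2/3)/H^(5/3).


r/H = 0.661 / 5.637 = 0.11726
r/H <= 0.18, so dT = 16.9*Q^(2/3)/H^(5/3)
Q^(2/3) = 163.57
H^(5/3) = 17.854
dT = 16.9 * 163.57 / 17.854 = 154.82 K

154.82 K


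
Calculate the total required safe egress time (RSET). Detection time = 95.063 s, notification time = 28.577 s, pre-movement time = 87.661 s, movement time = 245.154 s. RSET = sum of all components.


Total = 95.063 + 28.577 + 87.661 + 245.154 = 456.455 s

456.455 s


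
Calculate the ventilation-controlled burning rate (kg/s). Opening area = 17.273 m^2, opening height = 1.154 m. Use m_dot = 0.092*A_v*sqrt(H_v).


sqrt(H_v) = 1.0742
m_dot = 0.092 * 17.273 * 1.0742 = 1.7071 kg/s

1.7071 kg/s


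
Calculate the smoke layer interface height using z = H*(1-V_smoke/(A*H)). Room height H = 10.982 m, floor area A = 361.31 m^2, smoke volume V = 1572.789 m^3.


V/(A*H) = 0.39638
1 - 0.39638 = 0.60362
z = 10.982 * 0.60362 = 6.6290 m

6.6290 m


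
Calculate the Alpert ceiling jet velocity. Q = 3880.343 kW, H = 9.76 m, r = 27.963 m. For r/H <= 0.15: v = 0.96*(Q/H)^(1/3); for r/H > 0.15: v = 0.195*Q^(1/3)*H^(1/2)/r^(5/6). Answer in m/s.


r/H = 27.963 / 9.76 = 2.8651
r/H > 0.15, so v = 0.195*Q^(1/3)*H^(1/2)/r^(5/6)
Q^(1/3) = 15.714
H^(1/2) = 3.1241
r^(5/6) = 16.050
v = 0.195 * 15.714 * 3.1241 / 16.050 = 0.59643 m/s

0.59643 m/s


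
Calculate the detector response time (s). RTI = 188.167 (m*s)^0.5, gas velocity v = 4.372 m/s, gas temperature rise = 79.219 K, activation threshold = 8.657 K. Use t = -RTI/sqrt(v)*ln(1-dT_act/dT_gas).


dT_act/dT_gas = 0.10928
ln(1 - 0.10928) = -0.11572
t = -188.167 / sqrt(4.372) * -0.11572 = 10.414 s

10.414 s


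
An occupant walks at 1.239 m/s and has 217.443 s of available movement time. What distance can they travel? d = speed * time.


d = 1.239 * 217.443 = 269.41 m

269.41 m


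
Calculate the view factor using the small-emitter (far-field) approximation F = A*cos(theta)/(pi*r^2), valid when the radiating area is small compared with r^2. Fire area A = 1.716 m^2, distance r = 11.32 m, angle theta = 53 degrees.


cos(53 deg) = 0.60182
pi*r^2 = 402.57
F = 1.716 * 0.60182 / 402.57 = 0.0025653

0.0025653


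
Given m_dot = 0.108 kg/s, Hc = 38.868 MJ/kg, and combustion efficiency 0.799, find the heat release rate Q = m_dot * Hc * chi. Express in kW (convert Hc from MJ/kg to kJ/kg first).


Hc = 38.868 MJ/kg = 38.868 * 1000 kJ/kg = 38868 kJ/kg
Q = 0.108 kg/s * 38868 kJ/kg * 0.799 = 3354.0 kW

3354.0 kW


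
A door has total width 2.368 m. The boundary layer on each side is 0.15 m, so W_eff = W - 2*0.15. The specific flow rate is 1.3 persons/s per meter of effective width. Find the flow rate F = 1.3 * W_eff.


W_eff = 2.368 - 0.30 = 2.068 m
F = 1.3 * 2.068 = 2.6884 persons/s

2.6884 persons/s


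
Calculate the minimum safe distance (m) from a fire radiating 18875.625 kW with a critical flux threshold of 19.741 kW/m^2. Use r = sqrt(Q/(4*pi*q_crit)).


4*pi*q_crit = 248.07
Q/(4*pi*q_crit) = 76.089
r = sqrt(76.089) = 8.7229 m

8.7229 m


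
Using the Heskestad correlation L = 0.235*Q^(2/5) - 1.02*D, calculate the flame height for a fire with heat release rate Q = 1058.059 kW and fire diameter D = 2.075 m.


Q^(2/5) = 16.211
0.235 * Q^(2/5) = 3.8095
1.02 * D = 2.1165
L = 1.6930 m

1.6930 m


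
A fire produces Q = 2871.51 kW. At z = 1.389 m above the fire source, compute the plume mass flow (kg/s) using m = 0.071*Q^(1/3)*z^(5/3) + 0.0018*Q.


Q^(1/3) = 14.214
z^(5/3) = 1.7292
First term = 0.071 * 14.214 * 1.7292 = 1.7450
Second term = 0.0018 * 2871.51 = 5.1687
m = 6.9137 kg/s

6.9137 kg/s


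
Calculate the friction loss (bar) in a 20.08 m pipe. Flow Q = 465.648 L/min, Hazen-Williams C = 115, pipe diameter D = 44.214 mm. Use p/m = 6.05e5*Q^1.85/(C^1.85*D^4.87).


Q^1.85 = 86279
C^1.85 = 6490.7
D^4.87 = 1.0325e+08
p/m = 0.077892 bar/m
p_total = 0.077892 * 20.08 = 1.5641 bar

1.5641 bar


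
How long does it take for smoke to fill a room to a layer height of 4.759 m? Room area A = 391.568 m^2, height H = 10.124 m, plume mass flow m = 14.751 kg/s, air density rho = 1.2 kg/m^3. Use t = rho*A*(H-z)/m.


H - z = 5.365 m
t = 1.2 * 391.568 * 5.365 / 14.751 = 170.90 s

170.90 s


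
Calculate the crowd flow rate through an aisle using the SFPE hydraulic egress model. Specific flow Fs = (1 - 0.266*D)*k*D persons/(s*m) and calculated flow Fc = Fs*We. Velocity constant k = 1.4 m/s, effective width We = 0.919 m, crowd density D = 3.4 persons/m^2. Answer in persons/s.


1 - 0.266*D = 1 - 0.266*3.4 = 0.095600
Fs = 0.095600 * 1.4 * 3.4 = 0.45506 persons/(s*m)
Fc = 0.45506 * 0.919 = 0.41820 persons/s

0.41820 persons/s


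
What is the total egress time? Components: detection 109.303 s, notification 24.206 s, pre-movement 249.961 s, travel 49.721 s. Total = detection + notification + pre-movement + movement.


Total = 109.303 + 24.206 + 249.961 + 49.721 = 433.191 s

433.191 s


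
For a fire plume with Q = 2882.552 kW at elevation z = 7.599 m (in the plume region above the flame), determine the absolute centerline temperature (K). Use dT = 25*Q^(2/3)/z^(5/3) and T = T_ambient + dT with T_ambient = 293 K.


Q^(2/3) = 202.54
z^(5/3) = 29.372
dT = 25 * 202.54 / 29.372 = 172.40 K
T = 293 + 172.40 = 465.40 K

465.40 K


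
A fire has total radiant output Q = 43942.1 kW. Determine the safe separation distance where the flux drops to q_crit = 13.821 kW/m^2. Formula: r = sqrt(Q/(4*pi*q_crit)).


4*pi*q_crit = 173.68
Q/(4*pi*q_crit) = 253.01
r = sqrt(253.01) = 15.906 m

15.906 m


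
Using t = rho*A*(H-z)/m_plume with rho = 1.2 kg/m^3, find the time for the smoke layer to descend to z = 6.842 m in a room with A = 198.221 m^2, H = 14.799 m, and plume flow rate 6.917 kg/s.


H - z = 7.957 m
t = 1.2 * 198.221 * 7.957 / 6.917 = 273.63 s

273.63 s


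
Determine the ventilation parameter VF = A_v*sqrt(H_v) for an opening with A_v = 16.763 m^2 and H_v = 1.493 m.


sqrt(H_v) = 1.2219
VF = 16.763 * 1.2219 = 20.482 m^(5/2)

20.482 m^(5/2)


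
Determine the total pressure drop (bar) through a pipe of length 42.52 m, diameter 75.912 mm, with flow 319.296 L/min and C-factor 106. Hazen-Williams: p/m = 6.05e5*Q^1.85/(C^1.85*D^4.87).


Q^1.85 = 42930
C^1.85 = 5582.3
D^4.87 = 1.4359e+09
p/m = 0.0032403 bar/m
p_total = 0.0032403 * 42.52 = 0.13778 bar

0.13778 bar


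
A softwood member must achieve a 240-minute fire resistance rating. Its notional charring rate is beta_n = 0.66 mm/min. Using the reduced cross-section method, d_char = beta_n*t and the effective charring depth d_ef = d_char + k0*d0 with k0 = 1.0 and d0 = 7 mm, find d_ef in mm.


d_char = 0.66 * 240 = 158.4 mm
d_ef = 158.4 + 1.0*7 = 165.4 mm

165.4 mm


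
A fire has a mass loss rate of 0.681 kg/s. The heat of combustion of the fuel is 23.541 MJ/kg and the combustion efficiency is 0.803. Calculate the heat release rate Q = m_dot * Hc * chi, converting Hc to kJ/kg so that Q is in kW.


Hc = 23.541 MJ/kg = 23.541 * 1000 kJ/kg = 23541 kJ/kg
Q = 0.681 kg/s * 23541 kJ/kg * 0.803 = 12873 kW

12873 kW


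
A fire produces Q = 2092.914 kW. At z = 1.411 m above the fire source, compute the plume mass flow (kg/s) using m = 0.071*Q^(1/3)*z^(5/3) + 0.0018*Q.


Q^(1/3) = 12.791
z^(5/3) = 1.7751
First term = 0.071 * 12.791 * 1.7751 = 1.6121
Second term = 0.0018 * 2092.914 = 3.7672
m = 5.3793 kg/s

5.3793 kg/s


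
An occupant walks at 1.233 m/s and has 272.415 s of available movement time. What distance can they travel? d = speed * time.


d = 1.233 * 272.415 = 335.89 m

335.89 m


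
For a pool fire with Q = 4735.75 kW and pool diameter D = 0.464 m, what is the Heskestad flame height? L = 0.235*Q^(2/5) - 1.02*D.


Q^(2/5) = 29.523
0.235 * Q^(2/5) = 6.9378
1.02 * D = 0.47328
L = 6.4645 m

6.4645 m


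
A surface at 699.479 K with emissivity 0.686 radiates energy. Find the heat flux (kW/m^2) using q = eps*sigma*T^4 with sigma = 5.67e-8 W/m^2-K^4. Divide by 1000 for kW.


T^4 = 2.3939e+11
q = 0.686 * 5.67e-8 * 2.3939e+11 / 1000 = 9.3112 kW/m^2

9.3112 kW/m^2


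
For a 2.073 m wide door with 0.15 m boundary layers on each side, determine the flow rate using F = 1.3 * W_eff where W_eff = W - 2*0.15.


W_eff = 2.073 - 0.30 = 1.773 m
F = 1.3 * 1.773 = 2.3049 persons/s

2.3049 persons/s


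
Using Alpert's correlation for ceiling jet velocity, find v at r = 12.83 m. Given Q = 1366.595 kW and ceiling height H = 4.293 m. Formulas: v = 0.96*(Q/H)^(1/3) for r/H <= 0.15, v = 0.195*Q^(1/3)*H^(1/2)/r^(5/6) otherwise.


r/H = 12.83 / 4.293 = 2.9886
r/H > 0.15, so v = 0.195*Q^(1/3)*H^(1/2)/r^(5/6)
Q^(1/3) = 11.097
H^(1/2) = 2.0720
r^(5/6) = 8.3854
v = 0.195 * 11.097 * 2.0720 / 8.3854 = 0.53469 m/s

0.53469 m/s


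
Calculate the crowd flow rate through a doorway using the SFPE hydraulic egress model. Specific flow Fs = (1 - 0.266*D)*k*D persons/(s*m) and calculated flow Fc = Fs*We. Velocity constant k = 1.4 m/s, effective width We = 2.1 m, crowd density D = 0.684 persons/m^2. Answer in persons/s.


1 - 0.266*D = 1 - 0.266*0.684 = 0.81806
Fs = 0.81806 * 1.4 * 0.684 = 0.78337 persons/(s*m)
Fc = 0.78337 * 2.1 = 1.6451 persons/s

1.6451 persons/s


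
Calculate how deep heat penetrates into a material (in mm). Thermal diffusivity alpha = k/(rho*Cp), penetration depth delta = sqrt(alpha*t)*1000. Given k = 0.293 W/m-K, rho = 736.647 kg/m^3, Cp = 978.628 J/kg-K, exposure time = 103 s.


alpha = 0.293 / (736.647 * 978.628) = 4.0643e-07 m^2/s
alpha * t = 4.1863e-05
delta = sqrt(4.1863e-05) * 1000 = 6.4701 mm

6.4701 mm


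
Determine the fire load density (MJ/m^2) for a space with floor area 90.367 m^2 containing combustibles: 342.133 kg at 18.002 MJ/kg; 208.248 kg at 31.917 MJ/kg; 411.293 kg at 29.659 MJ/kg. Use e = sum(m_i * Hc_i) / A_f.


Total energy = 342.133*18.002 + 208.248*31.917 + 411.293*29.659
= 6159.078 + 6646.651 + 12198.54
= 25004.27 MJ
e = 25004.27 / 90.367 = 276.70 MJ/m^2

276.70 MJ/m^2


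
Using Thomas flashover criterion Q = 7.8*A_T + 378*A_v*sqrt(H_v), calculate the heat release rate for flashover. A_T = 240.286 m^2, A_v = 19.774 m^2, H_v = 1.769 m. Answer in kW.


7.8*A_T = 1874.2
sqrt(H_v) = 1.3300
378*A_v*sqrt(H_v) = 9941.5
Q = 1874.2 + 9941.5 = 11816 kW

11816 kW


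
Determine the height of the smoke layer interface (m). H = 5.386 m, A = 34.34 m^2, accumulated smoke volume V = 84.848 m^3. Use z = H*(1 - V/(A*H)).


V/(A*H) = 0.45875
1 - 0.45875 = 0.54125
z = 5.386 * 0.54125 = 2.9152 m

2.9152 m


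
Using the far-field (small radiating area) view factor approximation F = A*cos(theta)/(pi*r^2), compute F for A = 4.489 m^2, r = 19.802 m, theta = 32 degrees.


cos(32 deg) = 0.84805
pi*r^2 = 1231.9
F = 4.489 * 0.84805 / 1231.9 = 0.0030903

0.0030903


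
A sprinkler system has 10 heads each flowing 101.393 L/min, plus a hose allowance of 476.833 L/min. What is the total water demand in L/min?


Sprinkler demand = 10 * 101.393 = 1013.93 L/min
Total = 1013.93 + 476.833 = 1490.763 L/min

1490.763 L/min


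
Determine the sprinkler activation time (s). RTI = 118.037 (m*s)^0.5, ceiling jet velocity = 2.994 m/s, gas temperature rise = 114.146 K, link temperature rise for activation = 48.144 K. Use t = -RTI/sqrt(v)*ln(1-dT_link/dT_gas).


dT_link/dT_gas = 0.42178
ln(1 - 0.42178) = -0.54779
t = -118.037 / sqrt(2.994) * -0.54779 = 37.369 s

37.369 s


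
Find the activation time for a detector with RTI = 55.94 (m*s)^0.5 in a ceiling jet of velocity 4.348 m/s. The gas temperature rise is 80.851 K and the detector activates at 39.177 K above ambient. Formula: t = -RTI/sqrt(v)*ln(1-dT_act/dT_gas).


dT_act/dT_gas = 0.48456
ln(1 - 0.48456) = -0.66273
t = -55.94 / sqrt(4.348) * -0.66273 = 17.779 s

17.779 s


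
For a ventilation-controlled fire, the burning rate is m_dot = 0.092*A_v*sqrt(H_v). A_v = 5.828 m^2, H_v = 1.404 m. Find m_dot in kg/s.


sqrt(H_v) = 1.1849
m_dot = 0.092 * 5.828 * 1.1849 = 0.63532 kg/s

0.63532 kg/s


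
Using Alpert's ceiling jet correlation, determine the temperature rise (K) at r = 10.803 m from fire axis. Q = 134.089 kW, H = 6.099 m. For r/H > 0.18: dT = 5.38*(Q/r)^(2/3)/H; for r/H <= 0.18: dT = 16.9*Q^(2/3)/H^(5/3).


r/H = 10.803 / 6.099 = 1.7713
r/H > 0.18, so dT = 5.38*(Q/r)^(2/3)/H
Q/r = 12.412
(Q/r)^(2/3) = 5.3608
dT = 5.38 * 5.3608 / 6.099 = 4.7289 K

4.7289 K


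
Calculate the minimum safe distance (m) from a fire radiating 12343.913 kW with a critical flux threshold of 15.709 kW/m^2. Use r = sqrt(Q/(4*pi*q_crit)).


4*pi*q_crit = 197.41
Q/(4*pi*q_crit) = 62.531
r = sqrt(62.531) = 7.9076 m

7.9076 m


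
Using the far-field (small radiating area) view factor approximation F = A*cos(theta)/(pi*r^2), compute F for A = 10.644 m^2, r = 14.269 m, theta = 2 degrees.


cos(2 deg) = 0.99939
pi*r^2 = 639.64
F = 10.644 * 0.99939 / 639.64 = 0.016630

0.016630


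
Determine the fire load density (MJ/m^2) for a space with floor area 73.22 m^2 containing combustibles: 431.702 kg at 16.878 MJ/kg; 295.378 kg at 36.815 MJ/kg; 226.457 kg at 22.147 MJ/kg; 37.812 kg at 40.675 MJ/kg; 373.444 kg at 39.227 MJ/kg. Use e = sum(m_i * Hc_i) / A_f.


Total energy = 431.702*16.878 + 295.378*36.815 + 226.457*22.147 + 37.812*40.675 + 373.444*39.227
= 7286.266 + 10874.34 + 5015.343 + 1538.003 + 14649.09
= 39363.04 MJ
e = 39363.04 / 73.22 = 537.60 MJ/m^2

537.60 MJ/m^2


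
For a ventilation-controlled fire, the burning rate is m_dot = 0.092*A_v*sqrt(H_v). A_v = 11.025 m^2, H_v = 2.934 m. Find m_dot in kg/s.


sqrt(H_v) = 1.7129
m_dot = 0.092 * 11.025 * 1.7129 = 1.7374 kg/s

1.7374 kg/s


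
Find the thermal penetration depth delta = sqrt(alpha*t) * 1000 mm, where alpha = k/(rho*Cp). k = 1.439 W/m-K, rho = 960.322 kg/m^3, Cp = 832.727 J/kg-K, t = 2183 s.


alpha = 1.439 / (960.322 * 832.727) = 1.7995e-06 m^2/s
alpha * t = 0.0039282
delta = sqrt(0.0039282) * 1000 = 62.675 mm

62.675 mm


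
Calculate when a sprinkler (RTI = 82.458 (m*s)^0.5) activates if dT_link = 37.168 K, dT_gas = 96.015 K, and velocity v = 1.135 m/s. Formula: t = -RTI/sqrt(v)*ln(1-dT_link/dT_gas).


dT_link/dT_gas = 0.38711
ln(1 - 0.38711) = -0.48956
t = -82.458 / sqrt(1.135) * -0.48956 = 37.892 s

37.892 s


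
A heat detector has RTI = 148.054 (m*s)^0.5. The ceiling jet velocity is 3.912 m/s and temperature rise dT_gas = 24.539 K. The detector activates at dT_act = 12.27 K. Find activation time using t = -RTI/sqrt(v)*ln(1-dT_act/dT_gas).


dT_act/dT_gas = 0.50002
ln(1 - 0.50002) = -0.69319
t = -148.054 / sqrt(3.912) * -0.69319 = 51.889 s

51.889 s


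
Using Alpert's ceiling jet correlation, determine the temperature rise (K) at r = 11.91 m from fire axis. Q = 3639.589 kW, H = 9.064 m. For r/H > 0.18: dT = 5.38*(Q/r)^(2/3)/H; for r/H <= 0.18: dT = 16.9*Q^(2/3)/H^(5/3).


r/H = 11.91 / 9.064 = 1.3140
r/H > 0.18, so dT = 5.38*(Q/r)^(2/3)/H
Q/r = 305.59
(Q/r)^(2/3) = 45.369
dT = 5.38 * 45.369 / 9.064 = 26.929 K

26.929 K


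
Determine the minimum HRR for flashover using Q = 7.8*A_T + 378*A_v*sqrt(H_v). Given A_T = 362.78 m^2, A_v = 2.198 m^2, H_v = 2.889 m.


7.8*A_T = 2829.684
sqrt(H_v) = 1.6997
378*A_v*sqrt(H_v) = 1412.2
Q = 2829.684 + 1412.2 = 4241.9 kW

4241.9 kW


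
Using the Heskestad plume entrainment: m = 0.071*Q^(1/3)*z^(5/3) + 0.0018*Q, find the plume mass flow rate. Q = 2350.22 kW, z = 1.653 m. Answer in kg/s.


Q^(1/3) = 13.295
z^(5/3) = 2.3109
First term = 0.071 * 13.295 * 2.3109 = 2.1815
Second term = 0.0018 * 2350.22 = 4.2304
m = 6.4119 kg/s

6.4119 kg/s


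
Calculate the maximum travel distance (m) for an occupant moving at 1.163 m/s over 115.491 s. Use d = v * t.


d = 1.163 * 115.491 = 134.32 m

134.32 m


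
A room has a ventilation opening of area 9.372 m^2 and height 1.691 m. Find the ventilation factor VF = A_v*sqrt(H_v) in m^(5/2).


sqrt(H_v) = 1.3004
VF = 9.372 * 1.3004 = 12.187 m^(5/2)

12.187 m^(5/2)


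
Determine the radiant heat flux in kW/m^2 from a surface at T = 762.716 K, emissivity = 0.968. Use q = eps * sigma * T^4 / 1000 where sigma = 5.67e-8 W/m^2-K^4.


T^4 = 3.3842e+11
q = 0.968 * 5.67e-8 * 3.3842e+11 / 1000 = 18.574 kW/m^2

18.574 kW/m^2


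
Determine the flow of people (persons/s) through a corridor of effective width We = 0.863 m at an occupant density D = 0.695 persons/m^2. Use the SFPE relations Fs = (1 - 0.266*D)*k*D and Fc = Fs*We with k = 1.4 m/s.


1 - 0.266*D = 1 - 0.266*0.695 = 0.81513
Fs = 0.81513 * 1.4 * 0.695 = 0.79312 persons/(s*m)
Fc = 0.79312 * 0.863 = 0.68446 persons/s

0.68446 persons/s


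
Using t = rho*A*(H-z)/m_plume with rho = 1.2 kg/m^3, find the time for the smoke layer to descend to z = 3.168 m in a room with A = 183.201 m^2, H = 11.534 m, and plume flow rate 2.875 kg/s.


H - z = 8.366 m
t = 1.2 * 183.201 * 8.366 / 2.875 = 639.72 s

639.72 s


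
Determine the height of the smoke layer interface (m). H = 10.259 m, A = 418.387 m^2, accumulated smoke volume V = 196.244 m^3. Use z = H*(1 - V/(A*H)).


V/(A*H) = 0.045721
1 - 0.045721 = 0.95428
z = 10.259 * 0.95428 = 9.7900 m

9.7900 m


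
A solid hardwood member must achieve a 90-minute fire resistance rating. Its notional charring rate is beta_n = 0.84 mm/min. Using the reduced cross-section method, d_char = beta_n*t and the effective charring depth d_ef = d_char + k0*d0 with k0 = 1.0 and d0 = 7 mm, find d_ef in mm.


d_char = 0.84 * 90 = 75.6 mm
d_ef = 75.6 + 1.0*7 = 82.6 mm

82.6 mm


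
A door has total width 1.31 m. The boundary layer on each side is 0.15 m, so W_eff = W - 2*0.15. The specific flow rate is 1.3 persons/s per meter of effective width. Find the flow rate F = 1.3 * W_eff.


W_eff = 1.31 - 0.30 = 1.01 m
F = 1.3 * 1.01 = 1.313 persons/s

1.313 persons/s


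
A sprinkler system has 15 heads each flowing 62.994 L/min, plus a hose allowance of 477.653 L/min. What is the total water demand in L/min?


Sprinkler demand = 15 * 62.994 = 944.91 L/min
Total = 944.91 + 477.653 = 1422.563 L/min

1422.563 L/min


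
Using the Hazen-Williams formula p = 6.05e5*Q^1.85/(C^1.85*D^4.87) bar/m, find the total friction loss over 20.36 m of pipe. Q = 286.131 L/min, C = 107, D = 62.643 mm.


Q^1.85 = 35047
C^1.85 = 5680.2
D^4.87 = 5.6334e+08
p/m = 0.0066263 bar/m
p_total = 0.0066263 * 20.36 = 0.13491 bar

0.13491 bar


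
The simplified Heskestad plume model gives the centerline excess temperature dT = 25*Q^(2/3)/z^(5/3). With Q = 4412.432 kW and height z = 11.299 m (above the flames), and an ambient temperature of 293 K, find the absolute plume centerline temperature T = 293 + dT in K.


Q^(2/3) = 269.02
z^(5/3) = 56.894
dT = 25 * 269.02 / 56.894 = 118.21 K
T = 293 + 118.21 = 411.21 K

411.21 K


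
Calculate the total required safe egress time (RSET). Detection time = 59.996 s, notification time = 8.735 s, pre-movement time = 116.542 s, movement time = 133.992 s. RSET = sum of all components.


Total = 59.996 + 8.735 + 116.542 + 133.992 = 319.265 s

319.265 s


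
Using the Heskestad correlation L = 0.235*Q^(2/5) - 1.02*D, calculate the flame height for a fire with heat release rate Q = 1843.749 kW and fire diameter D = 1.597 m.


Q^(2/5) = 20.243
0.235 * Q^(2/5) = 4.7572
1.02 * D = 1.6289
L = 3.1282 m

3.1282 m


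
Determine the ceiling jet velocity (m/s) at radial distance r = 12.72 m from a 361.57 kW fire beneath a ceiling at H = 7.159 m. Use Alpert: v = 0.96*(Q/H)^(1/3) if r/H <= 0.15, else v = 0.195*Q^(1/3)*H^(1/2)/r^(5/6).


r/H = 12.72 / 7.159 = 1.7768
r/H > 0.15, so v = 0.195*Q^(1/3)*H^(1/2)/r^(5/6)
Q^(1/3) = 7.1241
H^(1/2) = 2.6756
r^(5/6) = 8.3254
v = 0.195 * 7.1241 * 2.6756 / 8.3254 = 0.44646 m/s

0.44646 m/s


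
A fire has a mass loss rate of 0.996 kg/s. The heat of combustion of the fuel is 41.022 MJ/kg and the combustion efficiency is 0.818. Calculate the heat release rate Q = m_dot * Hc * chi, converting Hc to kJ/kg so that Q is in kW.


Hc = 41.022 MJ/kg = 41.022 * 1000 kJ/kg = 41022 kJ/kg
Q = 0.996 kg/s * 41022 kJ/kg * 0.818 = 33422 kW

33422 kW


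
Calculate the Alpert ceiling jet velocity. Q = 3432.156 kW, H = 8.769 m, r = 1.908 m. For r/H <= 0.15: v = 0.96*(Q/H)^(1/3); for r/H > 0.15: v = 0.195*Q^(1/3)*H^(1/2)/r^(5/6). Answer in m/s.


r/H = 1.908 / 8.769 = 0.21758
r/H > 0.15, so v = 0.195*Q^(1/3)*H^(1/2)/r^(5/6)
Q^(1/3) = 15.084
H^(1/2) = 2.9612
r^(5/6) = 1.7132
v = 0.195 * 15.084 * 2.9612 / 1.7132 = 5.0841 m/s

5.0841 m/s


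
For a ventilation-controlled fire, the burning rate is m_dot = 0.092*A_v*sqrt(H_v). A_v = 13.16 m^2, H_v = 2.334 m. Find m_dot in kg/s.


sqrt(H_v) = 1.5277
m_dot = 0.092 * 13.16 * 1.5277 = 1.8497 kg/s

1.8497 kg/s


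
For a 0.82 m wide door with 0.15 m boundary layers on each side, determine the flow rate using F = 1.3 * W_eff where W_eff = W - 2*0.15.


W_eff = 0.82 - 0.30 = 0.52 m
F = 1.3 * 0.52 = 0.676 persons/s

0.676 persons/s


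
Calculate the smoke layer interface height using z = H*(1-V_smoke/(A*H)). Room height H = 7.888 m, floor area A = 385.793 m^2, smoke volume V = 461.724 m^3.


V/(A*H) = 0.15173
1 - 0.15173 = 0.84827
z = 7.888 * 0.84827 = 6.6912 m

6.6912 m


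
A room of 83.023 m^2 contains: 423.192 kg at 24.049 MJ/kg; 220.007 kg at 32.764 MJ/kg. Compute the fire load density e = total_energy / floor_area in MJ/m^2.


Total energy = 423.192*24.049 + 220.007*32.764
= 10177.34 + 7208.309
= 17385.65 MJ
e = 17385.65 / 83.023 = 209.41 MJ/m^2

209.41 MJ/m^2


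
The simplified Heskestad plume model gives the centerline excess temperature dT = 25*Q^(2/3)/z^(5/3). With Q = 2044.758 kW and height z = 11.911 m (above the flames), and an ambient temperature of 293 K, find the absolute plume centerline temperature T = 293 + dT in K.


Q^(2/3) = 161.10
z^(5/3) = 62.122
dT = 25 * 161.10 / 62.122 = 64.832 K
T = 293 + 64.832 = 357.83 K

357.83 K


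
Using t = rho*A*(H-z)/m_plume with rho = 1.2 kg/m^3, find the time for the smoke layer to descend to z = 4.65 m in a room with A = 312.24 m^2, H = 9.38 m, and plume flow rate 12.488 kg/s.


H - z = 4.73 m
t = 1.2 * 312.24 * 4.73 / 12.488 = 141.92 s

141.92 s


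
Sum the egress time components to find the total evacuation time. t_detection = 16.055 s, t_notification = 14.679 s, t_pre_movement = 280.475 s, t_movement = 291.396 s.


Total = 16.055 + 14.679 + 280.475 + 291.396 = 602.605 s

602.605 s


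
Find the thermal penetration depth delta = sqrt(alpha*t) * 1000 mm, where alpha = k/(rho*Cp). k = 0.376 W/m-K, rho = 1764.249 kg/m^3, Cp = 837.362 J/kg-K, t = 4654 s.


alpha = 0.376 / (1764.249 * 837.362) = 2.5452e-07 m^2/s
alpha * t = 0.0011845
delta = sqrt(0.0011845) * 1000 = 34.417 mm

34.417 mm


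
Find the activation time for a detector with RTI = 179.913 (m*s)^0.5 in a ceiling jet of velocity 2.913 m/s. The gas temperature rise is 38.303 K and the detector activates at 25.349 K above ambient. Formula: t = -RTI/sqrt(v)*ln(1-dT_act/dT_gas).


dT_act/dT_gas = 0.66180
ln(1 - 0.66180) = -1.0841
t = -179.913 / sqrt(2.913) * -1.0841 = 114.28 s

114.28 s


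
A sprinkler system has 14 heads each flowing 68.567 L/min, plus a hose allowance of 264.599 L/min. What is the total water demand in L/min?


Sprinkler demand = 14 * 68.567 = 959.938 L/min
Total = 959.938 + 264.599 = 1224.537 L/min

1224.537 L/min


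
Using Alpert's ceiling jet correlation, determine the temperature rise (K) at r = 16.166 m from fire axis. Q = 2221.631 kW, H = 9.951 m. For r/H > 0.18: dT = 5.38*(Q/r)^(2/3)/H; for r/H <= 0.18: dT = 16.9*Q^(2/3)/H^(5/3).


r/H = 16.166 / 9.951 = 1.6246
r/H > 0.18, so dT = 5.38*(Q/r)^(2/3)/H
Q/r = 137.43
(Q/r)^(2/3) = 26.631
dT = 5.38 * 26.631 / 9.951 = 14.398 K

14.398 K


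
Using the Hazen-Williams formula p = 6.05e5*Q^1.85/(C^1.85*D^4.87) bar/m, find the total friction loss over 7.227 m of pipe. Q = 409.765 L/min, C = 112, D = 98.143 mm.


Q^1.85 = 68107
C^1.85 = 6180.9
D^4.87 = 5.0160e+09
p/m = 0.0013290 bar/m
p_total = 0.0013290 * 7.227 = 0.0096049 bar

0.0096049 bar


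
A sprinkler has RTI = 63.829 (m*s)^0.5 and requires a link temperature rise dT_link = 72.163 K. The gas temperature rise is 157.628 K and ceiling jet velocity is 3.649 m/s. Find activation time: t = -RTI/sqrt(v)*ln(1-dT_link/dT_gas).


dT_link/dT_gas = 0.45781
ln(1 - 0.45781) = -0.61213
t = -63.829 / sqrt(3.649) * -0.61213 = 20.454 s

20.454 s


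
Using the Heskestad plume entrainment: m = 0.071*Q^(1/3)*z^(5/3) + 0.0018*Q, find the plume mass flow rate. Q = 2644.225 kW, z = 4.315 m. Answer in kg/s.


Q^(1/3) = 13.828
z^(5/3) = 11.437
First term = 0.071 * 13.828 * 11.437 = 11.229
Second term = 0.0018 * 2644.225 = 4.7596
m = 15.988 kg/s

15.988 kg/s


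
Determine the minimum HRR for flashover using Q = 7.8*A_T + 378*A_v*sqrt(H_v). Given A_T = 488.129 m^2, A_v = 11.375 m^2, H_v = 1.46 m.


7.8*A_T = 3807.4
sqrt(H_v) = 1.2083
378*A_v*sqrt(H_v) = 5195.4
Q = 3807.4 + 5195.4 = 9002.8 kW

9002.8 kW


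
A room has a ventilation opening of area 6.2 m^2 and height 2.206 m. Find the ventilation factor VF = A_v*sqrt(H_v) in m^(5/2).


sqrt(H_v) = 1.4853
VF = 6.2 * 1.4853 = 9.2086 m^(5/2)

9.2086 m^(5/2)


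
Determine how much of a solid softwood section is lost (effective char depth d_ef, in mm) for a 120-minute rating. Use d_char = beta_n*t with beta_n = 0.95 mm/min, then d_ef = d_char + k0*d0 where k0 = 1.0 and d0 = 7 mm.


d_char = 0.95 * 120 = 114 mm
d_ef = 114 + 1.0*7 = 121 mm

121 mm


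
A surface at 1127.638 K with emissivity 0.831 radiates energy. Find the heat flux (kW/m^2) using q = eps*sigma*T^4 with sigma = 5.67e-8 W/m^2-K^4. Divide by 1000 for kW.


T^4 = 1.6169e+12
q = 0.831 * 5.67e-8 * 1.6169e+12 / 1000 = 76.184 kW/m^2

76.184 kW/m^2


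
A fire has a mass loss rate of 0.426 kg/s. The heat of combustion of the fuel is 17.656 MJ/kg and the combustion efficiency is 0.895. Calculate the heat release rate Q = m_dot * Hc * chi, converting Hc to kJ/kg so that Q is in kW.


Hc = 17.656 MJ/kg = 17.656 * 1000 kJ/kg = 17656 kJ/kg
Q = 0.426 kg/s * 17656 kJ/kg * 0.895 = 6731.7 kW

6731.7 kW


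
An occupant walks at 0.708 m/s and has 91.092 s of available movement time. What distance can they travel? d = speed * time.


d = 0.708 * 91.092 = 64.493 m

64.493 m


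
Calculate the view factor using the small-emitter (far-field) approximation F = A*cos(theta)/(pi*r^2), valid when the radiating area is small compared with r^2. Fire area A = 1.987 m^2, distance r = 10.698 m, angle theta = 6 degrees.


cos(6 deg) = 0.99452
pi*r^2 = 359.55
F = 1.987 * 0.99452 / 359.55 = 0.0054961

0.0054961


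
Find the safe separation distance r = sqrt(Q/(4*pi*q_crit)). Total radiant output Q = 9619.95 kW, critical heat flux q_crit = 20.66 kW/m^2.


4*pi*q_crit = 259.62
Q/(4*pi*q_crit) = 37.054
r = sqrt(37.054) = 6.0872 m

6.0872 m


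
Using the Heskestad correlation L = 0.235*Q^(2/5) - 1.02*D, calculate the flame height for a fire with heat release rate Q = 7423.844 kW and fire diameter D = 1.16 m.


Q^(2/5) = 35.339
0.235 * Q^(2/5) = 8.3046
1.02 * D = 1.1832
L = 7.1214 m

7.1214 m


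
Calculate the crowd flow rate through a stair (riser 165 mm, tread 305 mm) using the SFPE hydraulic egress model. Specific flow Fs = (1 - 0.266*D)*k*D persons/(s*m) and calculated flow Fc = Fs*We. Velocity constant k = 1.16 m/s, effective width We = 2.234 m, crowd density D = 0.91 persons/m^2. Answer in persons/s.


1 - 0.266*D = 1 - 0.266*0.91 = 0.75794
Fs = 0.75794 * 1.16 * 0.91 = 0.80008 persons/(s*m)
Fc = 0.80008 * 2.234 = 1.7874 persons/s

1.7874 persons/s


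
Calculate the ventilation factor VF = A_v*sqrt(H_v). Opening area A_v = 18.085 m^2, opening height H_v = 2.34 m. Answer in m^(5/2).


sqrt(H_v) = 1.5297
VF = 18.085 * 1.5297 = 27.665 m^(5/2)

27.665 m^(5/2)


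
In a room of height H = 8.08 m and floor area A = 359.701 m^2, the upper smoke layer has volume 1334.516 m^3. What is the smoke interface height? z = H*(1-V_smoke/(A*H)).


V/(A*H) = 0.45917
1 - 0.45917 = 0.54083
z = 8.08 * 0.54083 = 4.3699 m

4.3699 m


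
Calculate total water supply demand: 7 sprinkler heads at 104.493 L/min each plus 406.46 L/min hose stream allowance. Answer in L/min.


Sprinkler demand = 7 * 104.493 = 731.451 L/min
Total = 731.451 + 406.46 = 1137.911 L/min

1137.911 L/min


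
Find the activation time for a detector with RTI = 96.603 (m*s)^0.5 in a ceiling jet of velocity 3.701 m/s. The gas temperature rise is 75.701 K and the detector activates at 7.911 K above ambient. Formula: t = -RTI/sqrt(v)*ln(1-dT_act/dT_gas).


dT_act/dT_gas = 0.10450
ln(1 - 0.10450) = -0.11038
t = -96.603 / sqrt(3.701) * -0.11038 = 5.5425 s

5.5425 s


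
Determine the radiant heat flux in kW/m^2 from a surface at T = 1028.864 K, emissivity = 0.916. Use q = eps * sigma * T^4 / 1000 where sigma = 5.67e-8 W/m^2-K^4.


T^4 = 1.1206e+12
q = 0.916 * 5.67e-8 * 1.1206e+12 / 1000 = 58.198 kW/m^2

58.198 kW/m^2


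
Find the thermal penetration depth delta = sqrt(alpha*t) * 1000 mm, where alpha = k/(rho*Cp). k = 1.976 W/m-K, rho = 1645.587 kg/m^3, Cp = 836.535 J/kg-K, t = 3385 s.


alpha = 1.976 / (1645.587 * 836.535) = 1.4354e-06 m^2/s
alpha * t = 0.0048589
delta = sqrt(0.0048589) * 1000 = 69.706 mm

69.706 mm


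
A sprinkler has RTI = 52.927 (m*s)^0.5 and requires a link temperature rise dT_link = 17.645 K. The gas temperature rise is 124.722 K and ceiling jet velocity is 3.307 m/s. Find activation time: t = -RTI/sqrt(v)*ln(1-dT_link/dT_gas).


dT_link/dT_gas = 0.14147
ln(1 - 0.14147) = -0.15254
t = -52.927 / sqrt(3.307) * -0.15254 = 4.4396 s

4.4396 s


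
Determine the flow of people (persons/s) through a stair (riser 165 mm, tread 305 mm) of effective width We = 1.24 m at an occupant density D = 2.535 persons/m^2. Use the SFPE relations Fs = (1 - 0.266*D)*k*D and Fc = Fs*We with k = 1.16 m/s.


1 - 0.266*D = 1 - 0.266*2.535 = 0.32569
Fs = 0.32569 * 1.16 * 2.535 = 0.95772 persons/(s*m)
Fc = 0.95772 * 1.24 = 1.1876 persons/s

1.1876 persons/s


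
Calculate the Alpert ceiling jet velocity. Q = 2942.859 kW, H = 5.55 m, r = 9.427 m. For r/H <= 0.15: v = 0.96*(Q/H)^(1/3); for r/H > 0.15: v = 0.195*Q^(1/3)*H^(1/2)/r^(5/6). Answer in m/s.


r/H = 9.427 / 5.55 = 1.6986
r/H > 0.15, so v = 0.195*Q^(1/3)*H^(1/2)/r^(5/6)
Q^(1/3) = 14.330
H^(1/2) = 2.3558
r^(5/6) = 6.4860
v = 0.195 * 14.330 * 2.3558 / 6.4860 = 1.0150 m/s

1.0150 m/s


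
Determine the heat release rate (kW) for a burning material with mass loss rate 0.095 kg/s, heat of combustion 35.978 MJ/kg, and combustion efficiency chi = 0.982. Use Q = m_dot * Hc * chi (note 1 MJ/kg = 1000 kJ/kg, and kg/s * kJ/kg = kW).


Hc = 35.978 MJ/kg = 35.978 * 1000 kJ/kg = 35978 kJ/kg
Q = 0.095 kg/s * 35978 kJ/kg * 0.982 = 3356.4 kW

3356.4 kW


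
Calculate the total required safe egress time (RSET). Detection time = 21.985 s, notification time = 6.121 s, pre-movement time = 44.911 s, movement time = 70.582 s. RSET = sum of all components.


Total = 21.985 + 6.121 + 44.911 + 70.582 = 143.599 s

143.599 s


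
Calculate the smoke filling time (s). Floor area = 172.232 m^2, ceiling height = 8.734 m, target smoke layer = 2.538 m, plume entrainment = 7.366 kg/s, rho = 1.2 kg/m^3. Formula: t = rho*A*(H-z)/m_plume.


H - z = 6.196 m
t = 1.2 * 172.232 * 6.196 / 7.366 = 173.85 s

173.85 s


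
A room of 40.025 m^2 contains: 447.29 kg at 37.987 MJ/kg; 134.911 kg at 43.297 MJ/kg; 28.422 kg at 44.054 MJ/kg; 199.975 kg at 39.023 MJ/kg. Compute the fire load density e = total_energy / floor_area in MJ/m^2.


Total energy = 447.29*37.987 + 134.911*43.297 + 28.422*44.054 + 199.975*39.023
= 16991.21 + 5841.242 + 1252.103 + 7803.624
= 31888.17 MJ
e = 31888.17 / 40.025 = 796.71 MJ/m^2

796.71 MJ/m^2


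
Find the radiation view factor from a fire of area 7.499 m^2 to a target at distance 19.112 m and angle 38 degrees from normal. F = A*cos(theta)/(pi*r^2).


cos(38 deg) = 0.78801
pi*r^2 = 1147.5
F = 7.499 * 0.78801 / 1147.5 = 0.0051496

0.0051496


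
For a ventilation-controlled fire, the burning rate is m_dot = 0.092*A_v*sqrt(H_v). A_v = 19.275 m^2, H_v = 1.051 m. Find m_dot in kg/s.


sqrt(H_v) = 1.0252
m_dot = 0.092 * 19.275 * 1.0252 = 1.8180 kg/s

1.8180 kg/s


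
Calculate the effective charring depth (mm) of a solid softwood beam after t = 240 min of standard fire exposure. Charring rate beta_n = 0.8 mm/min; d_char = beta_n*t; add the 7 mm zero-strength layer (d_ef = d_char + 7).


d_char = 0.8 * 240 = 192 mm
d_ef = 192 + 1.0*7 = 199 mm

199 mm


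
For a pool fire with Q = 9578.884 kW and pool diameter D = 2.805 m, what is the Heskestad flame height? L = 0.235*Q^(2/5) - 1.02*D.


Q^(2/5) = 39.131
0.235 * Q^(2/5) = 9.1959
1.02 * D = 2.8611
L = 6.3348 m

6.3348 m


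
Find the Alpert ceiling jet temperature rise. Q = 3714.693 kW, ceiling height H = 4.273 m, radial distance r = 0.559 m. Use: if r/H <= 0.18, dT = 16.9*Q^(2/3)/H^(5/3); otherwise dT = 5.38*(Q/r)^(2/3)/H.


r/H = 0.559 / 4.273 = 0.13082
r/H <= 0.18, so dT = 16.9*Q^(2/3)/H^(5/3)
Q^(2/3) = 239.85
H^(5/3) = 11.252
dT = 16.9 * 239.85 / 11.252 = 360.26 K

360.26 K


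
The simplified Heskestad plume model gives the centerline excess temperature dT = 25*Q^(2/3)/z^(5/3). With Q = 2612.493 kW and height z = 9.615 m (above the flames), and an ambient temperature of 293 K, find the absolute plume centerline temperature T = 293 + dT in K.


Q^(2/3) = 189.69
z^(5/3) = 43.476
dT = 25 * 189.69 / 43.476 = 109.08 K
T = 293 + 109.08 = 402.08 K

402.08 K


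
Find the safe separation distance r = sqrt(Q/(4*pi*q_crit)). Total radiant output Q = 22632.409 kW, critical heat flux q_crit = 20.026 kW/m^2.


4*pi*q_crit = 251.65
Q/(4*pi*q_crit) = 89.935
r = sqrt(89.935) = 9.4834 m

9.4834 m


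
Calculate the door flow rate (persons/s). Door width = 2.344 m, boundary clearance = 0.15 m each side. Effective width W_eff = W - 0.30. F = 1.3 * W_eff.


W_eff = 2.344 - 0.30 = 2.044 m
F = 1.3 * 2.044 = 2.6572 persons/s

2.6572 persons/s


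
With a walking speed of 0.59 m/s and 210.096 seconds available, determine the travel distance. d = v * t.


d = 0.59 * 210.096 = 123.96 m

123.96 m


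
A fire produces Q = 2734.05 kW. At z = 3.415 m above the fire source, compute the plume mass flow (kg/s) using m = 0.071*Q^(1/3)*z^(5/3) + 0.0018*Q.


Q^(1/3) = 13.983
z^(5/3) = 7.7443
First term = 0.071 * 13.983 * 7.7443 = 7.6886
Second term = 0.0018 * 2734.05 = 4.9213
m = 12.610 kg/s

12.610 kg/s


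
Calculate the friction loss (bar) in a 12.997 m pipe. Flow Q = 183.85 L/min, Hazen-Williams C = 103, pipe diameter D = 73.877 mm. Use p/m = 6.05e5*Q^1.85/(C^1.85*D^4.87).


Q^1.85 = 15462
C^1.85 = 5293.6
D^4.87 = 1.2579e+09
p/m = 0.0014048 bar/m
p_total = 0.0014048 * 12.997 = 0.018259 bar

0.018259 bar
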